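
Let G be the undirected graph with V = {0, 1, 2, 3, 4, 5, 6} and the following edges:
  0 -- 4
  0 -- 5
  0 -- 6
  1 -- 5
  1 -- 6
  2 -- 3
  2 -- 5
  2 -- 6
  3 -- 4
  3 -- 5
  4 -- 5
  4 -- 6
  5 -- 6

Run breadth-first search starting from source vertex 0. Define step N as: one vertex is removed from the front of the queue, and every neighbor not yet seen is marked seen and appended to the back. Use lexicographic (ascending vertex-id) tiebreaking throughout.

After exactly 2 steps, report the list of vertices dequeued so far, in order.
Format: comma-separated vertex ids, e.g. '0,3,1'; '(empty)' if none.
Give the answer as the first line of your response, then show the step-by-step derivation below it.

0,4

step 1: dequeue 0; queue=[4,5,6]; order=0
step 2: dequeue 4; queue=[5,6,3]; order=0,4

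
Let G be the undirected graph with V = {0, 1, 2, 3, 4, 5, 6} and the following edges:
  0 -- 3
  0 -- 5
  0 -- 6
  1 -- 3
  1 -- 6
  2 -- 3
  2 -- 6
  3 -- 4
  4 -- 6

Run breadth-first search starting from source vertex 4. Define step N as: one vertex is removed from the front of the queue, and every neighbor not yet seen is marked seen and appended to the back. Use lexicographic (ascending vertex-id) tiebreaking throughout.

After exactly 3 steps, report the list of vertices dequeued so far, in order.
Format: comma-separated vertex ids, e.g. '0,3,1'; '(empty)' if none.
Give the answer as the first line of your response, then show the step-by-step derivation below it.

4,3,6

step 1: dequeue 4; queue=[3,6]; order=4
step 2: dequeue 3; queue=[6,0,1,2]; order=4,3
step 3: dequeue 6; queue=[0,1,2]; order=4,3,6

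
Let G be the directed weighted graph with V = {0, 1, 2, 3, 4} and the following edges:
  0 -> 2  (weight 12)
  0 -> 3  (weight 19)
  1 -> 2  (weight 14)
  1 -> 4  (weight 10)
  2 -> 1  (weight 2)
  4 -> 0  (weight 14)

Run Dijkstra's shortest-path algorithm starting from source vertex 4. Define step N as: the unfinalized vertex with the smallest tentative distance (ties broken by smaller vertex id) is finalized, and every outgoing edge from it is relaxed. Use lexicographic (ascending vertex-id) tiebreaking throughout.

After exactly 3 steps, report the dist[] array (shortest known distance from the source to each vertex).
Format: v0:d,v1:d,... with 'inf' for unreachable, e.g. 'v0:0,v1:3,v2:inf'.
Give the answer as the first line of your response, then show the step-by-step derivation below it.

v0:14,v1:28,v2:26,v3:33,v4:0

step 1: dist = v0:14,v1:inf,v2:inf,v3:inf,v4:0
step 2: dist = v0:14,v1:inf,v2:26,v3:33,v4:0
step 3: dist = v0:14,v1:28,v2:26,v3:33,v4:0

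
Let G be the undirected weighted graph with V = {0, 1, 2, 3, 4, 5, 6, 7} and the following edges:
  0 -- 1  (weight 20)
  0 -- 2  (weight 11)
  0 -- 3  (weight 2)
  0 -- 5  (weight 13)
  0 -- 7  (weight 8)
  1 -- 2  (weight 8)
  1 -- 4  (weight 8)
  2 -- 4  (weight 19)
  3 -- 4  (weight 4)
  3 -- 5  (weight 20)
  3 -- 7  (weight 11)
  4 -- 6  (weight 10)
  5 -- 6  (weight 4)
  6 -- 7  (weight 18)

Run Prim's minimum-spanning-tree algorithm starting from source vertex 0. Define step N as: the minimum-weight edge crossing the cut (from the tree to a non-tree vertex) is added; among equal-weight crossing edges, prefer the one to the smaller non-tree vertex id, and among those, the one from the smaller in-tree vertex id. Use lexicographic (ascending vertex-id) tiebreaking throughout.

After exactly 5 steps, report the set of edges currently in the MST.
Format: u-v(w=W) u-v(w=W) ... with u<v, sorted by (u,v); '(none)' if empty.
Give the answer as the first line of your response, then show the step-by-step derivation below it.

0-3(w=2) 0-7(w=8) 1-2(w=8) 1-4(w=8) 3-4(w=4)

step 1: add edge 0-3 (w=2); MST = {0-3(w=2)}
step 2: add edge 3-4 (w=4); MST = {0-3(w=2) 3-4(w=4)}
step 3: add edge 1-4 (w=8); MST = {0-3(w=2) 1-4(w=8) 3-4(w=4)}
step 4: add edge 1-2 (w=8); MST = {0-3(w=2) 1-2(w=8) 1-4(w=8) 3-4(w=4)}
step 5: add edge 0-7 (w=8); MST = {0-3(w=2) 0-7(w=8) 1-2(w=8) 1-4(w=8) 3-4(w=4)}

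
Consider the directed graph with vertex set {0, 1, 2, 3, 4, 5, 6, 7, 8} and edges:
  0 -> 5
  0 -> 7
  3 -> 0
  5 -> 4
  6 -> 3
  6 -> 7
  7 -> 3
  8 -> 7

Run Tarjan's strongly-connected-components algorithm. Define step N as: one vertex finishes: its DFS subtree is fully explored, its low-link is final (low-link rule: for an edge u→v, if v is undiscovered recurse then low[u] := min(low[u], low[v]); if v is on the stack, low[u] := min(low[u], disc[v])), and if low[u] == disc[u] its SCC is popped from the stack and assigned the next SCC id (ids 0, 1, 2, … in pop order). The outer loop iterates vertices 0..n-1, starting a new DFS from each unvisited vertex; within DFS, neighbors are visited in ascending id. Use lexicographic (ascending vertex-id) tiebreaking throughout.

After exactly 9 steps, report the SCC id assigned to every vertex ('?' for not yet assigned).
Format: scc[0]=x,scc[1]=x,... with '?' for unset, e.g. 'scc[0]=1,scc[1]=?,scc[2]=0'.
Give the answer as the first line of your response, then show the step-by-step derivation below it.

scc[0]=2,scc[1]=3,scc[2]=4,scc[3]=2,scc[4]=0,scc[5]=1,scc[6]=5,scc[7]=2,scc[8]=6

step 1: low=(low[0]=0,low[1]=?,low[2]=?,low[3]=?,low[4]=2,low[5]=1,low[6]=?,low[7]=?,low[8]=?); scc=(scc[0]=?,scc[1]=?,scc[2]=?,scc[3]=?,scc[4]=0,scc[5]=?,scc[6]=?,scc[7]=?,scc[8]=?)
step 2: low=(low[0]=0,low[1]=?,low[2]=?,low[3]=?,low[4]=2,low[5]=1,low[6]=?,low[7]=?,low[8]=?); scc=(scc[0]=?,scc[1]=?,scc[2]=?,scc[3]=?,scc[4]=0,scc[5]=1,scc[6]=?,scc[7]=?,scc[8]=?)
step 3: low=(low[0]=0,low[1]=?,low[2]=?,low[3]=0,low[4]=2,low[5]=1,low[6]=?,low[7]=3,low[8]=?); scc=(scc[0]=?,scc[1]=?,scc[2]=?,scc[3]=?,scc[4]=0,scc[5]=1,scc[6]=?,scc[7]=?,scc[8]=?)
step 4: low=(low[0]=0,low[1]=?,low[2]=?,low[3]=0,low[4]=2,low[5]=1,low[6]=?,low[7]=0,low[8]=?); scc=(scc[0]=?,scc[1]=?,scc[2]=?,scc[3]=?,scc[4]=0,scc[5]=1,scc[6]=?,scc[7]=?,scc[8]=?)
step 5: low=(low[0]=0,low[1]=?,low[2]=?,low[3]=0,low[4]=2,low[5]=1,low[6]=?,low[7]=0,low[8]=?); scc=(scc[0]=2,scc[1]=?,scc[2]=?,scc[3]=2,scc[4]=0,scc[5]=1,scc[6]=?,scc[7]=2,scc[8]=?)
step 6: low=(low[0]=0,low[1]=5,low[2]=?,low[3]=0,low[4]=2,low[5]=1,low[6]=?,low[7]=0,low[8]=?); scc=(scc[0]=2,scc[1]=3,scc[2]=?,scc[3]=2,scc[4]=0,scc[5]=1,scc[6]=?,scc[7]=2,scc[8]=?)
step 7: low=(low[0]=0,low[1]=5,low[2]=6,low[3]=0,low[4]=2,low[5]=1,low[6]=?,low[7]=0,low[8]=?); scc=(scc[0]=2,scc[1]=3,scc[2]=4,scc[3]=2,scc[4]=0,scc[5]=1,scc[6]=?,scc[7]=2,scc[8]=?)
step 8: low=(low[0]=0,low[1]=5,low[2]=6,low[3]=0,low[4]=2,low[5]=1,low[6]=7,low[7]=0,low[8]=?); scc=(scc[0]=2,scc[1]=3,scc[2]=4,scc[3]=2,scc[4]=0,scc[5]=1,scc[6]=5,scc[7]=2,scc[8]=?)
step 9: low=(low[0]=0,low[1]=5,low[2]=6,low[3]=0,low[4]=2,low[5]=1,low[6]=7,low[7]=0,low[8]=8); scc=(scc[0]=2,scc[1]=3,scc[2]=4,scc[3]=2,scc[4]=0,scc[5]=1,scc[6]=5,scc[7]=2,scc[8]=6)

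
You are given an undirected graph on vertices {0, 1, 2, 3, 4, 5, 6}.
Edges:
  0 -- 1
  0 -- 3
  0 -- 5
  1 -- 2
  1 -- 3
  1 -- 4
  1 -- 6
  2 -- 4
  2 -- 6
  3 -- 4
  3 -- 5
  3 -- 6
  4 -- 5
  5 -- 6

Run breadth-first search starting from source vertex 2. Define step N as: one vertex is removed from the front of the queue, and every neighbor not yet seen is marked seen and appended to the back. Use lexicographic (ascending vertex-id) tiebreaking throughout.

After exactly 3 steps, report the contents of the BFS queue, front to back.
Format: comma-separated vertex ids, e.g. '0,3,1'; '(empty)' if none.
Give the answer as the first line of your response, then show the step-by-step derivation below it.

6,0,3,5

step 1: dequeue 2; queue=[1,4,6]; order=2
step 2: dequeue 1; queue=[4,6,0,3]; order=2,1
step 3: dequeue 4; queue=[6,0,3,5]; order=2,1,4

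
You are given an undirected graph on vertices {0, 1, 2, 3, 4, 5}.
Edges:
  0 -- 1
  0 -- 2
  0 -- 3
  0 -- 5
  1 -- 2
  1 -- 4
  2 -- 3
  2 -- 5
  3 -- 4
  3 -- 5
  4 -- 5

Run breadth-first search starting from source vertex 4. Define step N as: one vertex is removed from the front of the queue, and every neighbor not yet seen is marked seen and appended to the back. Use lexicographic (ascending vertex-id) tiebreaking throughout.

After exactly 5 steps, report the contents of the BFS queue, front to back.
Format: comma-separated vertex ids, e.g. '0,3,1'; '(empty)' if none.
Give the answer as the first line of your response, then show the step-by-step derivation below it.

2

step 1: dequeue 4; queue=[1,3,5]; order=4
step 2: dequeue 1; queue=[3,5,0,2]; order=4,1
step 3: dequeue 3; queue=[5,0,2]; order=4,1,3
step 4: dequeue 5; queue=[0,2]; order=4,1,3,5
step 5: dequeue 0; queue=[2]; order=4,1,3,5,0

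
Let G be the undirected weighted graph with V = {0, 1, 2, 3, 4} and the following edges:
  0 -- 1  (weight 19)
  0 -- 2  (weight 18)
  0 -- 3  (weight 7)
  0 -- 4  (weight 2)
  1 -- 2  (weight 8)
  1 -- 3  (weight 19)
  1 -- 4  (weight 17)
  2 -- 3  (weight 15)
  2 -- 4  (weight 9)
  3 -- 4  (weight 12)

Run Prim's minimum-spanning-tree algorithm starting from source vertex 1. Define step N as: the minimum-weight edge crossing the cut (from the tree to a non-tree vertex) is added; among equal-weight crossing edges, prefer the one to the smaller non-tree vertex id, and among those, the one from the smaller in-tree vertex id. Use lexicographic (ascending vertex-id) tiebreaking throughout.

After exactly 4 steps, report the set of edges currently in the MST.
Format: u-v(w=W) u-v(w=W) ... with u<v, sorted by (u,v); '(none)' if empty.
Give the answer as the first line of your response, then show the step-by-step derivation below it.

0-3(w=7) 0-4(w=2) 1-2(w=8) 2-4(w=9)

step 1: add edge 1-2 (w=8); MST = {1-2(w=8)}
step 2: add edge 2-4 (w=9); MST = {1-2(w=8) 2-4(w=9)}
step 3: add edge 0-4 (w=2); MST = {0-4(w=2) 1-2(w=8) 2-4(w=9)}
step 4: add edge 0-3 (w=7); MST = {0-3(w=7) 0-4(w=2) 1-2(w=8) 2-4(w=9)}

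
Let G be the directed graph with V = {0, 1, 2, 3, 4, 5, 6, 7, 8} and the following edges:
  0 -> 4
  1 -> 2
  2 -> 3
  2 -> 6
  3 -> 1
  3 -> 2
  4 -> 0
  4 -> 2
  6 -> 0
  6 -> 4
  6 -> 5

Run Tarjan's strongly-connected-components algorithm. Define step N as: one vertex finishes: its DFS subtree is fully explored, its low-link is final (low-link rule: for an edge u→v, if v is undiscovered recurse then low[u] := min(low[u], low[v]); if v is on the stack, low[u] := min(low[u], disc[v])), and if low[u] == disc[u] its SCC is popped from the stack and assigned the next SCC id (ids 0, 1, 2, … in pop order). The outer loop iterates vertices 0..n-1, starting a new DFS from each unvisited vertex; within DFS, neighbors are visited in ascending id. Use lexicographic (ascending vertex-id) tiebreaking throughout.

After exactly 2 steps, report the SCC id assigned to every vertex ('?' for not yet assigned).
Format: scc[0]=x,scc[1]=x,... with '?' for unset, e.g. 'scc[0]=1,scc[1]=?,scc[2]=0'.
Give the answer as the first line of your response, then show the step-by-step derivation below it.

scc[0]=?,scc[1]=?,scc[2]=?,scc[3]=?,scc[4]=?,scc[5]=?,scc[6]=?,scc[7]=?,scc[8]=?

step 1: low=(low[0]=0,low[1]=2,low[2]=2,low[3]=3,low[4]=0,low[5]=?,low[6]=?,low[7]=?,low[8]=?); scc=(scc[0]=?,scc[1]=?,scc[2]=?,scc[3]=?,scc[4]=?,scc[5]=?,scc[6]=?,scc[7]=?,scc[8]=?)
step 2: low=(low[0]=0,low[1]=2,low[2]=2,low[3]=2,low[4]=0,low[5]=?,low[6]=?,low[7]=?,low[8]=?); scc=(scc[0]=?,scc[1]=?,scc[2]=?,scc[3]=?,scc[4]=?,scc[5]=?,scc[6]=?,scc[7]=?,scc[8]=?)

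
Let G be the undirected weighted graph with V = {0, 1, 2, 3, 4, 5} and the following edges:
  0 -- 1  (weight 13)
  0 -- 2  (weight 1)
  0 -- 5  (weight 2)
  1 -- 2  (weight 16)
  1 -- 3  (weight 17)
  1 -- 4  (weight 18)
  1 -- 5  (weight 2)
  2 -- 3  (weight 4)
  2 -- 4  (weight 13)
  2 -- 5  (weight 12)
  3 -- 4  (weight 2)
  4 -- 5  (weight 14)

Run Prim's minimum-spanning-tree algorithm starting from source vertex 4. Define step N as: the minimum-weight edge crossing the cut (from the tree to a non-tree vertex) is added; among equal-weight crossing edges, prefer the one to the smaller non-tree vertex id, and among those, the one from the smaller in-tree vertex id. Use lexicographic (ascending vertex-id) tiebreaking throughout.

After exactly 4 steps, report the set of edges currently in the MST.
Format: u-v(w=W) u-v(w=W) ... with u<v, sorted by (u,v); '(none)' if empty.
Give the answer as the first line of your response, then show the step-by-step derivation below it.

0-2(w=1) 0-5(w=2) 2-3(w=4) 3-4(w=2)

step 1: add edge 3-4 (w=2); MST = {3-4(w=2)}
step 2: add edge 2-3 (w=4); MST = {2-3(w=4) 3-4(w=2)}
step 3: add edge 0-2 (w=1); MST = {0-2(w=1) 2-3(w=4) 3-4(w=2)}
step 4: add edge 0-5 (w=2); MST = {0-2(w=1) 0-5(w=2) 2-3(w=4) 3-4(w=2)}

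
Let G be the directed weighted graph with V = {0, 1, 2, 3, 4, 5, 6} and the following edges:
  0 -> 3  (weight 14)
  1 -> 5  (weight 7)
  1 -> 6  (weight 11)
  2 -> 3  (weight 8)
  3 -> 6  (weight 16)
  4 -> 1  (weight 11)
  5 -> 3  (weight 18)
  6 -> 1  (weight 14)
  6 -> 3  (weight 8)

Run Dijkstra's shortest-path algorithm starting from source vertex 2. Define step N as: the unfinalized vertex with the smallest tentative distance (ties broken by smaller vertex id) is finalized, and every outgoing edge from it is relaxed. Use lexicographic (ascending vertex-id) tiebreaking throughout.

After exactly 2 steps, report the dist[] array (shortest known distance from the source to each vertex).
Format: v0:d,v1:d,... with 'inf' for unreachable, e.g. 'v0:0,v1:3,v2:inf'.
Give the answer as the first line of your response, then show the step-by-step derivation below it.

v0:inf,v1:inf,v2:0,v3:8,v4:inf,v5:inf,v6:24

step 1: dist = v0:inf,v1:inf,v2:0,v3:8,v4:inf,v5:inf,v6:inf
step 2: dist = v0:inf,v1:inf,v2:0,v3:8,v4:inf,v5:inf,v6:24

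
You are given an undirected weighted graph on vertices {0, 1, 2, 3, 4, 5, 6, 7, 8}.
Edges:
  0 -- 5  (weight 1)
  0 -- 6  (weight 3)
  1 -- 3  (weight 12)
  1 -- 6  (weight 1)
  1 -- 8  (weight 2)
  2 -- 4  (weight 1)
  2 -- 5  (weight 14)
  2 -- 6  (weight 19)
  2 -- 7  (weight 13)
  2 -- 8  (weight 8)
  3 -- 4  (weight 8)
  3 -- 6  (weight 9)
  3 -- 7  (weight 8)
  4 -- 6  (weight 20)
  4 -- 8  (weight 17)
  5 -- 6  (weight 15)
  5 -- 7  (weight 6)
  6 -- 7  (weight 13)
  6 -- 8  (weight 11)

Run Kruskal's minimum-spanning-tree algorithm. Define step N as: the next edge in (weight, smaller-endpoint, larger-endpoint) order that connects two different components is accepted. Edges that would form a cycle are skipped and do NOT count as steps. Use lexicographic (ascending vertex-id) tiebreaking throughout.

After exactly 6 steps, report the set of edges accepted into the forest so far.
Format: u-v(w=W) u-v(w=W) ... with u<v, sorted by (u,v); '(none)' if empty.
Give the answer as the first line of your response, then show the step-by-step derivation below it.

0-5(w=1) 0-6(w=3) 1-6(w=1) 1-8(w=2) 2-4(w=1) 5-7(w=6)

step 1: add edge 0-5 (w=1); MST = {0-5(w=1)}
step 2: add edge 1-6 (w=1); MST = {0-5(w=1) 1-6(w=1)}
step 3: add edge 2-4 (w=1); MST = {0-5(w=1) 1-6(w=1) 2-4(w=1)}
step 4: add edge 1-8 (w=2); MST = {0-5(w=1) 1-6(w=1) 1-8(w=2) 2-4(w=1)}
step 5: add edge 0-6 (w=3); MST = {0-5(w=1) 0-6(w=3) 1-6(w=1) 1-8(w=2) 2-4(w=1)}
step 6: add edge 5-7 (w=6); MST = {0-5(w=1) 0-6(w=3) 1-6(w=1) 1-8(w=2) 2-4(w=1) 5-7(w=6)}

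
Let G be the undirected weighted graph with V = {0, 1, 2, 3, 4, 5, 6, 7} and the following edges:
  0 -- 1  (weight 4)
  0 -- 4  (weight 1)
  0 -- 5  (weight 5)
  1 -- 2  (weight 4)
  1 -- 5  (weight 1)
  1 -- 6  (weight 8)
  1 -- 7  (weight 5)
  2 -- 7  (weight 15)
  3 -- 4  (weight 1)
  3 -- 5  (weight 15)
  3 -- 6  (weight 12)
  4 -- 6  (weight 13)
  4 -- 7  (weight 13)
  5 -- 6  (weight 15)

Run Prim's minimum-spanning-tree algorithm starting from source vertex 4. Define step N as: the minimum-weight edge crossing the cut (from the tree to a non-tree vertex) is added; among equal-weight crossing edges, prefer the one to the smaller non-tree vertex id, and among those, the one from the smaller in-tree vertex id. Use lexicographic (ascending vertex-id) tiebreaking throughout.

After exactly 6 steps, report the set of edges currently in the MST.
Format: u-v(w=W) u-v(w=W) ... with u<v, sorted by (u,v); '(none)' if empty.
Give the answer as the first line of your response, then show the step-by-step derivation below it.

0-1(w=4) 0-4(w=1) 1-2(w=4) 1-5(w=1) 1-7(w=5) 3-4(w=1)

step 1: add edge 0-4 (w=1); MST = {0-4(w=1)}
step 2: add edge 3-4 (w=1); MST = {0-4(w=1) 3-4(w=1)}
step 3: add edge 0-1 (w=4); MST = {0-1(w=4) 0-4(w=1) 3-4(w=1)}
step 4: add edge 1-5 (w=1); MST = {0-1(w=4) 0-4(w=1) 1-5(w=1) 3-4(w=1)}
step 5: add edge 1-2 (w=4); MST = {0-1(w=4) 0-4(w=1) 1-2(w=4) 1-5(w=1) 3-4(w=1)}
step 6: add edge 1-7 (w=5); MST = {0-1(w=4) 0-4(w=1) 1-2(w=4) 1-5(w=1) 1-7(w=5) 3-4(w=1)}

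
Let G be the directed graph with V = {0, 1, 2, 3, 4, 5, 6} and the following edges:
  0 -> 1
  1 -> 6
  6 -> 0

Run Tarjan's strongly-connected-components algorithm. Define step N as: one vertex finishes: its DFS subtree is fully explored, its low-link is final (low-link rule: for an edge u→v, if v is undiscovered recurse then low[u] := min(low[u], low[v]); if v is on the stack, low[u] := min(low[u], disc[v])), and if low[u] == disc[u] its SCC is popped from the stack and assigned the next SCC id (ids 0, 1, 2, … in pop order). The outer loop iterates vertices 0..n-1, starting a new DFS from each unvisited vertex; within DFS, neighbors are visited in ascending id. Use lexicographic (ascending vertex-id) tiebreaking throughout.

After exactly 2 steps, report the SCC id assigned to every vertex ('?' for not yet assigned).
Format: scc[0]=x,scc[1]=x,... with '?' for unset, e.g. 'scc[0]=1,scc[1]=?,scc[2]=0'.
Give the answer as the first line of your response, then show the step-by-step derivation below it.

scc[0]=?,scc[1]=?,scc[2]=?,scc[3]=?,scc[4]=?,scc[5]=?,scc[6]=?

step 1: low=(low[0]=0,low[1]=1,low[2]=?,low[3]=?,low[4]=?,low[5]=?,low[6]=0); scc=(scc[0]=?,scc[1]=?,scc[2]=?,scc[3]=?,scc[4]=?,scc[5]=?,scc[6]=?)
step 2: low=(low[0]=0,low[1]=0,low[2]=?,low[3]=?,low[4]=?,low[5]=?,low[6]=0); scc=(scc[0]=?,scc[1]=?,scc[2]=?,scc[3]=?,scc[4]=?,scc[5]=?,scc[6]=?)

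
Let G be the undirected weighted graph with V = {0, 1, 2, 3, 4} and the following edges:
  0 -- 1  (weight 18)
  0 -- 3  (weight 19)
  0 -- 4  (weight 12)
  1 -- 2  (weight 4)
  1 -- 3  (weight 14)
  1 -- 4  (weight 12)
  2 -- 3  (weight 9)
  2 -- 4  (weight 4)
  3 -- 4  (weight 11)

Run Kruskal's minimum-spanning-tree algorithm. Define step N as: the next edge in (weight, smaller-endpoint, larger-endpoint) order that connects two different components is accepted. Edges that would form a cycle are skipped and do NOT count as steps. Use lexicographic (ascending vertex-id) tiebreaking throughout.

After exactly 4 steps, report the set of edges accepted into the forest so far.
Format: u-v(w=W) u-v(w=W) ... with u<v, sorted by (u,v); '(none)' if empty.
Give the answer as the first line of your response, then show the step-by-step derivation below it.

0-4(w=12) 1-2(w=4) 2-3(w=9) 2-4(w=4)

step 1: add edge 1-2 (w=4); MST = {1-2(w=4)}
step 2: add edge 2-4 (w=4); MST = {1-2(w=4) 2-4(w=4)}
step 3: add edge 2-3 (w=9); MST = {1-2(w=4) 2-3(w=9) 2-4(w=4)}
step 4: add edge 0-4 (w=12); MST = {0-4(w=12) 1-2(w=4) 2-3(w=9) 2-4(w=4)}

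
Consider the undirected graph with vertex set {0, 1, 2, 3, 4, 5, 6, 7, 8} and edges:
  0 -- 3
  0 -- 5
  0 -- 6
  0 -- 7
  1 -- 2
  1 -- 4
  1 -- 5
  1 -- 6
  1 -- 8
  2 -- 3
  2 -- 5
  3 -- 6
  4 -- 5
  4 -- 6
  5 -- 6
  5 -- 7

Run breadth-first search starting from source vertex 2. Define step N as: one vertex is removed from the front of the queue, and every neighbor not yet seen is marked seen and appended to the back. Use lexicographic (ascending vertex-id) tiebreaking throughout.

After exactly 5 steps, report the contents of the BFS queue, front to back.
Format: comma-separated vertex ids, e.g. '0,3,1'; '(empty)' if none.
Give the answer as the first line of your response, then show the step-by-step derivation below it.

6,8,0,7

step 1: dequeue 2; queue=[1,3,5]; order=2
step 2: dequeue 1; queue=[3,5,4,6,8]; order=2,1
step 3: dequeue 3; queue=[5,4,6,8,0]; order=2,1,3
step 4: dequeue 5; queue=[4,6,8,0,7]; order=2,1,3,5
step 5: dequeue 4; queue=[6,8,0,7]; order=2,1,3,5,4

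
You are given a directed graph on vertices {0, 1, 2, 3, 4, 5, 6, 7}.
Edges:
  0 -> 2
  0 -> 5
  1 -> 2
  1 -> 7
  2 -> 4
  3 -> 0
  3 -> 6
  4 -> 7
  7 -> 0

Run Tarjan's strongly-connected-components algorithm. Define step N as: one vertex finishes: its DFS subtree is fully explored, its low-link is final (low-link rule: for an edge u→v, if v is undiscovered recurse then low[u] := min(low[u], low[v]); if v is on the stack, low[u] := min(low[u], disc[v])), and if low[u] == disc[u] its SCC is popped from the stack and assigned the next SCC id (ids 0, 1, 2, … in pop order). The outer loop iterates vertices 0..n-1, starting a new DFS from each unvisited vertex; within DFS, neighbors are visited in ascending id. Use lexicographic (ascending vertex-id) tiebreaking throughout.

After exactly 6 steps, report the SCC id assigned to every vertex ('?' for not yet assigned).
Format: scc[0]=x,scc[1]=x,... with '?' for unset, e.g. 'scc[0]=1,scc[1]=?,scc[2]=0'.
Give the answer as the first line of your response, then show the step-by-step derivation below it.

scc[0]=1,scc[1]=2,scc[2]=1,scc[3]=?,scc[4]=1,scc[5]=0,scc[6]=?,scc[7]=1

step 1: low=(low[0]=0,low[1]=?,low[2]=1,low[3]=?,low[4]=2,low[5]=?,low[6]=?,low[7]=0); scc=(scc[0]=?,scc[1]=?,scc[2]=?,scc[3]=?,scc[4]=?,scc[5]=?,scc[6]=?,scc[7]=?)
step 2: low=(low[0]=0,low[1]=?,low[2]=1,low[3]=?,low[4]=0,low[5]=?,low[6]=?,low[7]=0); scc=(scc[0]=?,scc[1]=?,scc[2]=?,scc[3]=?,scc[4]=?,scc[5]=?,scc[6]=?,scc[7]=?)
step 3: low=(low[0]=0,low[1]=?,low[2]=0,low[3]=?,low[4]=0,low[5]=?,low[6]=?,low[7]=0); scc=(scc[0]=?,scc[1]=?,scc[2]=?,scc[3]=?,scc[4]=?,scc[5]=?,scc[6]=?,scc[7]=?)
step 4: low=(low[0]=0,low[1]=?,low[2]=0,low[3]=?,low[4]=0,low[5]=4,low[6]=?,low[7]=0); scc=(scc[0]=?,scc[1]=?,scc[2]=?,scc[3]=?,scc[4]=?,scc[5]=0,scc[6]=?,scc[7]=?)
step 5: low=(low[0]=0,low[1]=?,low[2]=0,low[3]=?,low[4]=0,low[5]=4,low[6]=?,low[7]=0); scc=(scc[0]=1,scc[1]=?,scc[2]=1,scc[3]=?,scc[4]=1,scc[5]=0,scc[6]=?,scc[7]=1)
step 6: low=(low[0]=0,low[1]=5,low[2]=0,low[3]=?,low[4]=0,low[5]=4,low[6]=?,low[7]=0); scc=(scc[0]=1,scc[1]=2,scc[2]=1,scc[3]=?,scc[4]=1,scc[5]=0,scc[6]=?,scc[7]=1)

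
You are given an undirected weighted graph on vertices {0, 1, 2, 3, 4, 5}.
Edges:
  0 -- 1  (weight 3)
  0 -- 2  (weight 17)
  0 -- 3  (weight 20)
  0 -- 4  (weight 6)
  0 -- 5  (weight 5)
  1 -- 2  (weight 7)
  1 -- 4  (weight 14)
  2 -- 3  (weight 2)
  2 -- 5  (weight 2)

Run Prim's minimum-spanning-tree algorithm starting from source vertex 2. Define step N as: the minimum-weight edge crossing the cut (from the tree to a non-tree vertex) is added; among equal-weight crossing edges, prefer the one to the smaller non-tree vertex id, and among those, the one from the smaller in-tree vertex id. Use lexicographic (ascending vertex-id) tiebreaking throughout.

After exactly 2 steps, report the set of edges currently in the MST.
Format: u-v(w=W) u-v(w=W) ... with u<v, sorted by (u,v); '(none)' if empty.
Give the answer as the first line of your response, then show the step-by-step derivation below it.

2-3(w=2) 2-5(w=2)

step 1: add edge 2-3 (w=2); MST = {2-3(w=2)}
step 2: add edge 2-5 (w=2); MST = {2-3(w=2) 2-5(w=2)}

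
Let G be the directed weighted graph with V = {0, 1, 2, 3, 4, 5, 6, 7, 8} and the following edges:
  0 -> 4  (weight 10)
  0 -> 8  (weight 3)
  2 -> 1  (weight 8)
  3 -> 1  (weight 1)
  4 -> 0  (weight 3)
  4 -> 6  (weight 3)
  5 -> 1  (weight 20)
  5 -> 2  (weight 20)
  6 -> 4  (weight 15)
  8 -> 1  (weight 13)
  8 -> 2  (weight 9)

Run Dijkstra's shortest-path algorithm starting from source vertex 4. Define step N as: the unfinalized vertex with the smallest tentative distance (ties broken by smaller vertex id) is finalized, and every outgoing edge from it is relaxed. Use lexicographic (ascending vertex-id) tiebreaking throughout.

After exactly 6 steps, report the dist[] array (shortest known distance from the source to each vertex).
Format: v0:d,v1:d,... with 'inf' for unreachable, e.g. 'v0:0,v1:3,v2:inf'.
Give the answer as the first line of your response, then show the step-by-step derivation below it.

v0:3,v1:19,v2:15,v3:inf,v4:0,v5:inf,v6:3,v7:inf,v8:6

step 1: dist = v0:3,v1:inf,v2:inf,v3:inf,v4:0,v5:inf,v6:3,v7:inf,v8:inf
step 2: dist = v0:3,v1:inf,v2:inf,v3:inf,v4:0,v5:inf,v6:3,v7:inf,v8:6
step 3: dist = v0:3,v1:inf,v2:inf,v3:inf,v4:0,v5:inf,v6:3,v7:inf,v8:6
step 4: dist = v0:3,v1:19,v2:15,v3:inf,v4:0,v5:inf,v6:3,v7:inf,v8:6
step 5: dist = v0:3,v1:19,v2:15,v3:inf,v4:0,v5:inf,v6:3,v7:inf,v8:6
step 6: dist = v0:3,v1:19,v2:15,v3:inf,v4:0,v5:inf,v6:3,v7:inf,v8:6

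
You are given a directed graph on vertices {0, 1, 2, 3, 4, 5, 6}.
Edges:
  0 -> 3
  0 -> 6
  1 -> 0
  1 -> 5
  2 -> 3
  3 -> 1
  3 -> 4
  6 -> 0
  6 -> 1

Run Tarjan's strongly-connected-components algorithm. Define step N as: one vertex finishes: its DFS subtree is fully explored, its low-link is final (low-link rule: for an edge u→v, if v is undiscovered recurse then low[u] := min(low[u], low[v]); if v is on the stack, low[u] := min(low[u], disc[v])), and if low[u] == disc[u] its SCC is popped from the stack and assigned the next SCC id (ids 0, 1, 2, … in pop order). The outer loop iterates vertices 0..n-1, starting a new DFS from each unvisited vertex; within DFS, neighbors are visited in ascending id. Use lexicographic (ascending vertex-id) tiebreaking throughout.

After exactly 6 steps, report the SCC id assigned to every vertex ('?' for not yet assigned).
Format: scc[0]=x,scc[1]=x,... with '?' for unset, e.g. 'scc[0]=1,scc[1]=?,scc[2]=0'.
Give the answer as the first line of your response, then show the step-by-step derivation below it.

scc[0]=2,scc[1]=2,scc[2]=?,scc[3]=2,scc[4]=1,scc[5]=0,scc[6]=2

step 1: low=(low[0]=0,low[1]=0,low[2]=?,low[3]=1,low[4]=?,low[5]=3,low[6]=?); scc=(scc[0]=?,scc[1]=?,scc[2]=?,scc[3]=?,scc[4]=?,scc[5]=0,scc[6]=?)
step 2: low=(low[0]=0,low[1]=0,low[2]=?,low[3]=1,low[4]=?,low[5]=3,low[6]=?); scc=(scc[0]=?,scc[1]=?,scc[2]=?,scc[3]=?,scc[4]=?,scc[5]=0,scc[6]=?)
step 3: low=(low[0]=0,low[1]=0,low[2]=?,low[3]=0,low[4]=4,low[5]=3,low[6]=?); scc=(scc[0]=?,scc[1]=?,scc[2]=?,scc[3]=?,scc[4]=1,scc[5]=0,scc[6]=?)
step 4: low=(low[0]=0,low[1]=0,low[2]=?,low[3]=0,low[4]=4,low[5]=3,low[6]=?); scc=(scc[0]=?,scc[1]=?,scc[2]=?,scc[3]=?,scc[4]=1,scc[5]=0,scc[6]=?)
step 5: low=(low[0]=0,low[1]=0,low[2]=?,low[3]=0,low[4]=4,low[5]=3,low[6]=0); scc=(scc[0]=?,scc[1]=?,scc[2]=?,scc[3]=?,scc[4]=1,scc[5]=0,scc[6]=?)
step 6: low=(low[0]=0,low[1]=0,low[2]=?,low[3]=0,low[4]=4,low[5]=3,low[6]=0); scc=(scc[0]=2,scc[1]=2,scc[2]=?,scc[3]=2,scc[4]=1,scc[5]=0,scc[6]=2)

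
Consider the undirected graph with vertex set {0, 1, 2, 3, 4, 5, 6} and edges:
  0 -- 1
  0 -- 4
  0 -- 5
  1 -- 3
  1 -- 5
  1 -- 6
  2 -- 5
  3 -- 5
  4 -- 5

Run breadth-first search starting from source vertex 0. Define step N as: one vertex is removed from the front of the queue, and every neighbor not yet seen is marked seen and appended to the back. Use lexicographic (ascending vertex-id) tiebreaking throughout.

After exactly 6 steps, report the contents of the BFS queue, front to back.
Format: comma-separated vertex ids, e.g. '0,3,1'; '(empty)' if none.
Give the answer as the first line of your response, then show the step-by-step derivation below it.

2

step 1: dequeue 0; queue=[1,4,5]; order=0
step 2: dequeue 1; queue=[4,5,3,6]; order=0,1
step 3: dequeue 4; queue=[5,3,6]; order=0,1,4
step 4: dequeue 5; queue=[3,6,2]; order=0,1,4,5
step 5: dequeue 3; queue=[6,2]; order=0,1,4,5,3
step 6: dequeue 6; queue=[2]; order=0,1,4,5,3,6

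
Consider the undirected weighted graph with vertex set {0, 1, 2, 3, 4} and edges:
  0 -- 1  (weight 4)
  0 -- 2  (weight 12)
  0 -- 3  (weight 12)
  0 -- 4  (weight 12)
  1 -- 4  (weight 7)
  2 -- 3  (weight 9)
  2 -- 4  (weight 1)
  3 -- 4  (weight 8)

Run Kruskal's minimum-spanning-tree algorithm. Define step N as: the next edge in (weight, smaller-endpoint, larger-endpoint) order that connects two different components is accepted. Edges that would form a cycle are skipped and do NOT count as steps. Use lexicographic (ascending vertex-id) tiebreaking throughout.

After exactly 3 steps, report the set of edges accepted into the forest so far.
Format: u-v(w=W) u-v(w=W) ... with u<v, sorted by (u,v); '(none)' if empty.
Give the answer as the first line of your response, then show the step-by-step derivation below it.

0-1(w=4) 1-4(w=7) 2-4(w=1)

step 1: add edge 2-4 (w=1); MST = {2-4(w=1)}
step 2: add edge 0-1 (w=4); MST = {0-1(w=4) 2-4(w=1)}
step 3: add edge 1-4 (w=7); MST = {0-1(w=4) 1-4(w=7) 2-4(w=1)}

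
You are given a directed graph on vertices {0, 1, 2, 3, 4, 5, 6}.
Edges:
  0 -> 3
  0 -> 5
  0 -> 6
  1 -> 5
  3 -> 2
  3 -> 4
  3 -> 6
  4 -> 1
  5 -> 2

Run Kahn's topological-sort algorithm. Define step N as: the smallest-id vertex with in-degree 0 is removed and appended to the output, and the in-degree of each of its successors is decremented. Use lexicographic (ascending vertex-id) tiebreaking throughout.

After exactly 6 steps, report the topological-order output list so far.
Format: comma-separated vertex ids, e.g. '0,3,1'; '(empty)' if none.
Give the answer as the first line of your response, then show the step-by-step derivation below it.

0,3,4,1,5,2

step 1: output 0; order=[0]; indeg=(0,1,2,0,1,1,1)
step 2: output 3; order=[0,3]; indeg=(0,1,1,0,0,1,0)
step 3: output 4; order=[0,3,4]; indeg=(0,0,1,0,0,1,0)
step 4: output 1; order=[0,3,4,1]; indeg=(0,0,1,0,0,0,0)
step 5: output 5; order=[0,3,4,1,5]; indeg=(0,0,0,0,0,0,0)
step 6: output 2; order=[0,3,4,1,5,2]; indeg=(0,0,0,0,0,0,0)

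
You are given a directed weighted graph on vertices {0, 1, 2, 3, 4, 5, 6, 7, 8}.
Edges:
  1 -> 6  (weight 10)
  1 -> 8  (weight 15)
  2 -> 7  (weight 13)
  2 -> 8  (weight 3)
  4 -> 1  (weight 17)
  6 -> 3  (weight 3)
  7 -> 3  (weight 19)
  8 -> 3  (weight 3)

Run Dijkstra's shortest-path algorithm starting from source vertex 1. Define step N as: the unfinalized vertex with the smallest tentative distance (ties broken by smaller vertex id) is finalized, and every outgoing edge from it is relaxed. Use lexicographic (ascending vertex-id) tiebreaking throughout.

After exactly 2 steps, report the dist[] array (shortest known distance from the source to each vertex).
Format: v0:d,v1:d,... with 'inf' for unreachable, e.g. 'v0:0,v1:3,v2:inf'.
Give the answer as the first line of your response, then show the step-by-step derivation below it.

v0:inf,v1:0,v2:inf,v3:13,v4:inf,v5:inf,v6:10,v7:inf,v8:15

step 1: dist = v0:inf,v1:0,v2:inf,v3:inf,v4:inf,v5:inf,v6:10,v7:inf,v8:15
step 2: dist = v0:inf,v1:0,v2:inf,v3:13,v4:inf,v5:inf,v6:10,v7:inf,v8:15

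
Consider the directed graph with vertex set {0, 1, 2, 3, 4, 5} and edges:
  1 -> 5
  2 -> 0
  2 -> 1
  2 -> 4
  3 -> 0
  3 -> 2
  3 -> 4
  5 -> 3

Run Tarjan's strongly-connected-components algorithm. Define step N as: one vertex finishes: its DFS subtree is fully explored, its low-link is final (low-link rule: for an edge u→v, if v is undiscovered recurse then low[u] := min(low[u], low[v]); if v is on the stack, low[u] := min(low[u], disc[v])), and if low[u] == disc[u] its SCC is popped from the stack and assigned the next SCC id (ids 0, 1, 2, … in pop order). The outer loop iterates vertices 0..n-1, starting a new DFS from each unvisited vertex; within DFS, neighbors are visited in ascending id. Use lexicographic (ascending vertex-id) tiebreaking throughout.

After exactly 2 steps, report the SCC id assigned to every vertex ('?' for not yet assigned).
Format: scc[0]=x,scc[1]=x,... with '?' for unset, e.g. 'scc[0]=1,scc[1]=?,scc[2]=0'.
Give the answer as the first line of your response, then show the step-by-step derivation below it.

scc[0]=0,scc[1]=?,scc[2]=?,scc[3]=?,scc[4]=1,scc[5]=?

step 1: low=(low[0]=0,low[1]=?,low[2]=?,low[3]=?,low[4]=?,low[5]=?); scc=(scc[0]=0,scc[1]=?,scc[2]=?,scc[3]=?,scc[4]=?,scc[5]=?)
step 2: low=(low[0]=0,low[1]=1,low[2]=1,low[3]=3,low[4]=5,low[5]=2); scc=(scc[0]=0,scc[1]=?,scc[2]=?,scc[3]=?,scc[4]=1,scc[5]=?)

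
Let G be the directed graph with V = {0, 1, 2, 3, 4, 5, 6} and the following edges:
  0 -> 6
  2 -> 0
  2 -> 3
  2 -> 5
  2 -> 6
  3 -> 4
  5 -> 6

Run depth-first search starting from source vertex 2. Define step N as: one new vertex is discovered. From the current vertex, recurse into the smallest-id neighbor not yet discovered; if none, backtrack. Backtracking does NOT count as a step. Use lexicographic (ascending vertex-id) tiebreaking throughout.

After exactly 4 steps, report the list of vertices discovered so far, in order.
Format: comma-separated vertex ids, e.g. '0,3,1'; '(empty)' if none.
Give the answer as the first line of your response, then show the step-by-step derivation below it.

2,0,6,3

step 1: discover 2; path=2; order=2
step 2: discover 0; path=2>0; order=2,0
step 3: discover 6; path=2>0>6; order=2,0,6
step 4: discover 3; path=2>3; order=2,0,6,3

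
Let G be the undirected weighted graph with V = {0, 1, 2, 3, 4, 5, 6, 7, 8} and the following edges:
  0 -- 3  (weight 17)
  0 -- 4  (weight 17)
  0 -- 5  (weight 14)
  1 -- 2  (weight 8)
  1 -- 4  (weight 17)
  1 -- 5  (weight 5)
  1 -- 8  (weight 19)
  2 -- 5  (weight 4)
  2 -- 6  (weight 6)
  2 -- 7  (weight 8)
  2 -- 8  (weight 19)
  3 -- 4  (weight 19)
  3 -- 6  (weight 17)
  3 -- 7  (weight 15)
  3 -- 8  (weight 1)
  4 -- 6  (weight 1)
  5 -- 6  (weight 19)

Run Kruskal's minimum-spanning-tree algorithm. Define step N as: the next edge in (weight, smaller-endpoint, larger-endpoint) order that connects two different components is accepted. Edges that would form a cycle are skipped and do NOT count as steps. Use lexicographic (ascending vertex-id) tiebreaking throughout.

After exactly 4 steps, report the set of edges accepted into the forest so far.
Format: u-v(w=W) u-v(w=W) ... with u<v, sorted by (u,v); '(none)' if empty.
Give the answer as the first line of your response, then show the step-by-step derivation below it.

1-5(w=5) 2-5(w=4) 3-8(w=1) 4-6(w=1)

step 1: add edge 3-8 (w=1); MST = {3-8(w=1)}
step 2: add edge 4-6 (w=1); MST = {3-8(w=1) 4-6(w=1)}
step 3: add edge 2-5 (w=4); MST = {2-5(w=4) 3-8(w=1) 4-6(w=1)}
step 4: add edge 1-5 (w=5); MST = {1-5(w=5) 2-5(w=4) 3-8(w=1) 4-6(w=1)}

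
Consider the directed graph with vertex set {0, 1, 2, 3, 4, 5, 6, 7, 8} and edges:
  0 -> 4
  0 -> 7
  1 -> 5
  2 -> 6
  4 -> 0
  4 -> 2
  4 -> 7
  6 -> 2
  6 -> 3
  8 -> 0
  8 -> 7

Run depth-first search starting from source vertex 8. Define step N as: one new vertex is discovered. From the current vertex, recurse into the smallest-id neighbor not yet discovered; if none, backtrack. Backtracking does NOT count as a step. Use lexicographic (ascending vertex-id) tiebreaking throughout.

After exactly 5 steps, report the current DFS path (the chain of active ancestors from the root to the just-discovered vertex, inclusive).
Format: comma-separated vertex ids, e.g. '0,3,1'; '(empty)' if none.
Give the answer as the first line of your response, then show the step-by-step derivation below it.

8,0,4,2,6

step 1: discover 8; path=8; order=8
step 2: discover 0; path=8>0; order=8,0
step 3: discover 4; path=8>0>4; order=8,0,4
step 4: discover 2; path=8>0>4>2; order=8,0,4,2
step 5: discover 6; path=8>0>4>2>6; order=8,0,4,2,6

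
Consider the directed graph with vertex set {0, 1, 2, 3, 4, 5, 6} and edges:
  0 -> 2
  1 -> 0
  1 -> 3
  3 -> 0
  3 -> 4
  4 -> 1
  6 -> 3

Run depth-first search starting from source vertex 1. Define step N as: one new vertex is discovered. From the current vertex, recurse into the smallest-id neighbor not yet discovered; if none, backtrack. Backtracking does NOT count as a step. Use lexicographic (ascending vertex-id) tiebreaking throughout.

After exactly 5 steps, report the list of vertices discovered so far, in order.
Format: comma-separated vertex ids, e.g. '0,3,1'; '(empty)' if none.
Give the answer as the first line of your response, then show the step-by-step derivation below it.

1,0,2,3,4

step 1: discover 1; path=1; order=1
step 2: discover 0; path=1>0; order=1,0
step 3: discover 2; path=1>0>2; order=1,0,2
step 4: discover 3; path=1>3; order=1,0,2,3
step 5: discover 4; path=1>3>4; order=1,0,2,3,4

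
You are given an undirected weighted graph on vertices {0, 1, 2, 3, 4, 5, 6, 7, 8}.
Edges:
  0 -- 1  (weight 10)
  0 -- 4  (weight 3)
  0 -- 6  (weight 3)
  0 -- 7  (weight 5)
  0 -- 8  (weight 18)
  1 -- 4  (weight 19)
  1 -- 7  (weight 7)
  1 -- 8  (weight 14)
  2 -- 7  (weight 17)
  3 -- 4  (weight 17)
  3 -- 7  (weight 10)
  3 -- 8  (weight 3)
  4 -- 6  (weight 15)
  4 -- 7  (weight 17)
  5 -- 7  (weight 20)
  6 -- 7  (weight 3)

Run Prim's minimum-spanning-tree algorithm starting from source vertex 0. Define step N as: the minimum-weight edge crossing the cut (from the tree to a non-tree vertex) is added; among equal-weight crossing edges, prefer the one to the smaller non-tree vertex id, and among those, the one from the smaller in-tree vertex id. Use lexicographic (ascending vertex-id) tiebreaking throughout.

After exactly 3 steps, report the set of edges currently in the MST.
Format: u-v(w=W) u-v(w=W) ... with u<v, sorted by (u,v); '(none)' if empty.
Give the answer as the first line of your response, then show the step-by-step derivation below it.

0-4(w=3) 0-6(w=3) 6-7(w=3)

step 1: add edge 0-4 (w=3); MST = {0-4(w=3)}
step 2: add edge 0-6 (w=3); MST = {0-4(w=3) 0-6(w=3)}
step 3: add edge 6-7 (w=3); MST = {0-4(w=3) 0-6(w=3) 6-7(w=3)}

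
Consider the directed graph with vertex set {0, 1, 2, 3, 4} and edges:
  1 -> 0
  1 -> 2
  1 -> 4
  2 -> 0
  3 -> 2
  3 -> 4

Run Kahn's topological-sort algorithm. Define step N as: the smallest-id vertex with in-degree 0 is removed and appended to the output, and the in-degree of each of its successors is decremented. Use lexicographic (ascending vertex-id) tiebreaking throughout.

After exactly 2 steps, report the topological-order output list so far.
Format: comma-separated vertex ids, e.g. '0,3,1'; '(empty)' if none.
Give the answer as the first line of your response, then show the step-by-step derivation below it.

1,3

step 1: output 1; order=[1]; indeg=(1,0,1,0,1)
step 2: output 3; order=[1,3]; indeg=(1,0,0,0,0)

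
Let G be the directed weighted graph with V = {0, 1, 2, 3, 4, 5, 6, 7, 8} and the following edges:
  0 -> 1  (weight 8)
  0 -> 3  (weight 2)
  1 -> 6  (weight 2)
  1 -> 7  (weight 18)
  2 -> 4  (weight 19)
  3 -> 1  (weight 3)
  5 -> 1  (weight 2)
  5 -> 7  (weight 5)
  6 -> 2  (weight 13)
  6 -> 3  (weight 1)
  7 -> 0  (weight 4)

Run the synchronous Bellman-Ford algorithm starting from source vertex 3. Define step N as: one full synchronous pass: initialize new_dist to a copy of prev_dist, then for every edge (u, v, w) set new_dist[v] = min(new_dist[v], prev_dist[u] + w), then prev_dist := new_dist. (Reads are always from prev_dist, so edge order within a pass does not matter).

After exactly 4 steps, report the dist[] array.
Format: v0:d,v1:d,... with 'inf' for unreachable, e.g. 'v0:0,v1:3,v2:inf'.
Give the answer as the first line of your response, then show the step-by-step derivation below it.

v0:25,v1:3,v2:18,v3:0,v4:37,v5:inf,v6:5,v7:21,v8:inf

step 1: dist = v0:inf,v1:3,v2:inf,v3:0,v4:inf,v5:inf,v6:inf,v7:inf,v8:inf
step 2: dist = v0:inf,v1:3,v2:inf,v3:0,v4:inf,v5:inf,v6:5,v7:21,v8:inf
step 3: dist = v0:25,v1:3,v2:18,v3:0,v4:inf,v5:inf,v6:5,v7:21,v8:inf
step 4: dist = v0:25,v1:3,v2:18,v3:0,v4:37,v5:inf,v6:5,v7:21,v8:inf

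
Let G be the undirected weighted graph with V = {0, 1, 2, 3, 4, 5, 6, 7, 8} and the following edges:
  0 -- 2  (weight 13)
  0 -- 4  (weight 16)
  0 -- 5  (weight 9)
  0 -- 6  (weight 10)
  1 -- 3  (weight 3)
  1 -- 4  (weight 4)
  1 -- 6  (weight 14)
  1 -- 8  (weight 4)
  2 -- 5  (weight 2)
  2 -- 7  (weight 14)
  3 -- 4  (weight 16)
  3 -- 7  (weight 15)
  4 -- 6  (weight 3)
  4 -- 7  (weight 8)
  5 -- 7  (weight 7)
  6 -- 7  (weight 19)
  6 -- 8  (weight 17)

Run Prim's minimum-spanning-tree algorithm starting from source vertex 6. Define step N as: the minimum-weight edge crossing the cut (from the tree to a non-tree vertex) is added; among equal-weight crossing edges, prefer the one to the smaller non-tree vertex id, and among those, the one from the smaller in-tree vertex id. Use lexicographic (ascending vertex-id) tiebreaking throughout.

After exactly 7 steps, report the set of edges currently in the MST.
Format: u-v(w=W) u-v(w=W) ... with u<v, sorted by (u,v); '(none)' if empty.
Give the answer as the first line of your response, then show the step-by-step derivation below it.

1-3(w=3) 1-4(w=4) 1-8(w=4) 2-5(w=2) 4-6(w=3) 4-7(w=8) 5-7(w=7)

step 1: add edge 4-6 (w=3); MST = {4-6(w=3)}
step 2: add edge 1-4 (w=4); MST = {1-4(w=4) 4-6(w=3)}
step 3: add edge 1-3 (w=3); MST = {1-3(w=3) 1-4(w=4) 4-6(w=3)}
step 4: add edge 1-8 (w=4); MST = {1-3(w=3) 1-4(w=4) 1-8(w=4) 4-6(w=3)}
step 5: add edge 4-7 (w=8); MST = {1-3(w=3) 1-4(w=4) 1-8(w=4) 4-6(w=3) 4-7(w=8)}
step 6: add edge 5-7 (w=7); MST = {1-3(w=3) 1-4(w=4) 1-8(w=4) 4-6(w=3) 4-7(w=8) 5-7(w=7)}
step 7: add edge 2-5 (w=2); MST = {1-3(w=3) 1-4(w=4) 1-8(w=4) 2-5(w=2) 4-6(w=3) 4-7(w=8) 5-7(w=7)}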